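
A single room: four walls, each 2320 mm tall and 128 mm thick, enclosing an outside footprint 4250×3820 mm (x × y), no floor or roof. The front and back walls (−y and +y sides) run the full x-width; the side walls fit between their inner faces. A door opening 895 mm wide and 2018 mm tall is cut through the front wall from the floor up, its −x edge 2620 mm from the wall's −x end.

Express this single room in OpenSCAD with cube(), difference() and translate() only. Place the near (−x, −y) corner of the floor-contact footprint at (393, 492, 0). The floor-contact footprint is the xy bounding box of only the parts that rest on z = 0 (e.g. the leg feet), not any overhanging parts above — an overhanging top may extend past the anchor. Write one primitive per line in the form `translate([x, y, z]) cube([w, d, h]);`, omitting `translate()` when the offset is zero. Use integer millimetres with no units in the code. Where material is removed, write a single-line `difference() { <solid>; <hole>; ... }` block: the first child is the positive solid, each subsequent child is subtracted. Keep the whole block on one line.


difference() { translate([393, 492, 0]) cube([4250, 128, 2320]); translate([3013, 492, 0]) cube([895, 128, 2018]); }
translate([393, 4184, 0]) cube([4250, 128, 2320]);
translate([393, 620, 0]) cube([128, 3564, 2320]);
translate([4515, 620, 0]) cube([128, 3564, 2320]);


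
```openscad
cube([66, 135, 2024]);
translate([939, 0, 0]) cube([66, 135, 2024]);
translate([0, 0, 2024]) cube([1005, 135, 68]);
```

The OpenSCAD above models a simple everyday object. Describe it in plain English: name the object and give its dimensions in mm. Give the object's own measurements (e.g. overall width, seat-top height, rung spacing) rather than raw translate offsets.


A door frame. The clear opening is 873 mm wide and 2024 mm high. Two 66 mm wide jambs, 135 mm deep, stand either side of the opening from the floor to the top of the opening. A 68 mm thick head sits across the top of both jambs, spanning the full outside width of the frame.


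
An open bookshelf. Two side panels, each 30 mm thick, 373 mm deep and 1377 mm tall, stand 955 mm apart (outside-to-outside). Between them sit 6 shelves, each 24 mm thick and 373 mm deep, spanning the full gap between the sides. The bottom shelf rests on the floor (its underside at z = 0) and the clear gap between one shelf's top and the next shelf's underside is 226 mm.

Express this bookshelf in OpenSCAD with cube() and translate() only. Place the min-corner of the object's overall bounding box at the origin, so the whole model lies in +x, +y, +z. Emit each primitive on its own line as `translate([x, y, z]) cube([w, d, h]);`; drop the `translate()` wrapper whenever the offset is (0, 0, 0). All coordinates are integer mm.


cube([30, 373, 1377]);
translate([925, 0, 0]) cube([30, 373, 1377]);
translate([30, 0, 0]) cube([895, 373, 24]);
translate([30, 0, 250]) cube([895, 373, 24]);
translate([30, 0, 500]) cube([895, 373, 24]);
translate([30, 0, 750]) cube([895, 373, 24]);
translate([30, 0, 1000]) cube([895, 373, 24]);
translate([30, 0, 1250]) cube([895, 373, 24]);


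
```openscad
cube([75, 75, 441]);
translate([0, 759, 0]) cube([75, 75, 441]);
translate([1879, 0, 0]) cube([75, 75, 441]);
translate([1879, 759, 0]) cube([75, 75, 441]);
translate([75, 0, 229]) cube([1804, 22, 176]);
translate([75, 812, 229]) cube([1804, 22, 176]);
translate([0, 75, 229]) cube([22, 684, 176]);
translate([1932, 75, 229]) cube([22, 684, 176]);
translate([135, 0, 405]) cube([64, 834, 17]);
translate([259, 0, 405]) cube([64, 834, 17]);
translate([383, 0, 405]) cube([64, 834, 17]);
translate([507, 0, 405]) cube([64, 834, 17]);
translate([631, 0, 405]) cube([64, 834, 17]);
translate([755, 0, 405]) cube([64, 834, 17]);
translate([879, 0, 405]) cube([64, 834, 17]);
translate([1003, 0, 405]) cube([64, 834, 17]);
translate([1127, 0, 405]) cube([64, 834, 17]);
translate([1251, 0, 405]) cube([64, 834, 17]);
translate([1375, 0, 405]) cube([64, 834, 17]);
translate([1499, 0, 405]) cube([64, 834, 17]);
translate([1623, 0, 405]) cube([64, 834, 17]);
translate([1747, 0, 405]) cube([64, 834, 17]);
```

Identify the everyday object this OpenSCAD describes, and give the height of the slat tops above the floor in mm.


A bed frame. The slat-top height is 422 mm.

Four posts, four rails, and a row of slats — a bed frame. Slats sit on the rails at z = 229 + 176 = 405; with slat thickness 17, the top is 422 mm.


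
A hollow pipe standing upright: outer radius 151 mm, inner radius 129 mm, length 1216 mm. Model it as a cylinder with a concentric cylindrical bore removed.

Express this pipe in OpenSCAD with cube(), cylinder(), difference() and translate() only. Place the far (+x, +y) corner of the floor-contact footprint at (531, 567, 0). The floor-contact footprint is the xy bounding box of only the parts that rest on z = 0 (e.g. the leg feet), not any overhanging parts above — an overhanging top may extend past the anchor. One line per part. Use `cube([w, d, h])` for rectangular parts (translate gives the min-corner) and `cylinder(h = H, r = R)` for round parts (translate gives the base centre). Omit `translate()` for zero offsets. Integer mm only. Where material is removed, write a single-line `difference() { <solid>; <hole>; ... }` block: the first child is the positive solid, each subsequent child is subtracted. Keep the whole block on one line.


difference() { translate([380, 416, 0]) cylinder(h = 1216, r = 151); translate([380, 416, 0]) cylinder(h = 1216, r = 129); }


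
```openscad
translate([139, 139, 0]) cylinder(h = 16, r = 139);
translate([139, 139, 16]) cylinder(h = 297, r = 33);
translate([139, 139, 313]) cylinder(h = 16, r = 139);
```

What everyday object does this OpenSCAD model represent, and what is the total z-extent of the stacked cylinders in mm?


A spool. The overall height is 329 mm.

Three coaxial cylinders, large–small–large — a spool. Two 16 mm flanges and a 297 mm core give 16 + 297 + 16 = 329 mm.


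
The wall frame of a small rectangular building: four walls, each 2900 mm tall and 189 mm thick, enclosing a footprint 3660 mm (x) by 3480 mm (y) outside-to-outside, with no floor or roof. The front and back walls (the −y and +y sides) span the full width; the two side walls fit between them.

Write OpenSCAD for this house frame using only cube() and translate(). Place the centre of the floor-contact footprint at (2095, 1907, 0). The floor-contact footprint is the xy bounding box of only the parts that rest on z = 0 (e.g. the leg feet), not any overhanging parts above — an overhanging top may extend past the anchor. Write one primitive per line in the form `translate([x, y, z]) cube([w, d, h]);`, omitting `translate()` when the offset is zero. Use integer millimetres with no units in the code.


translate([265, 167, 0]) cube([3660, 189, 2900]);
translate([265, 3458, 0]) cube([3660, 189, 2900]);
translate([265, 356, 0]) cube([189, 3102, 2900]);
translate([3736, 356, 0]) cube([189, 3102, 2900]);


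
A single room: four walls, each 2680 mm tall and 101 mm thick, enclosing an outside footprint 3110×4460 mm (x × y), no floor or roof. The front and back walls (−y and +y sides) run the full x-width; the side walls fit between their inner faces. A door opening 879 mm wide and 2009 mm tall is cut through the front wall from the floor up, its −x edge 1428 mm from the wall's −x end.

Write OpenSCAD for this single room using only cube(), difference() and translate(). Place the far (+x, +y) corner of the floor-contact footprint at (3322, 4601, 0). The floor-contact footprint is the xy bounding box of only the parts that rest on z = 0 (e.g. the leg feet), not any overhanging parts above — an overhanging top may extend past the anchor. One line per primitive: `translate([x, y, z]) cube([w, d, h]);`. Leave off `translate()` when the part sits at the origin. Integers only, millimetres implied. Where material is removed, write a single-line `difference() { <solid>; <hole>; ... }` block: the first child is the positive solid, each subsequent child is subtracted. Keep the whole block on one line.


difference() { translate([212, 141, 0]) cube([3110, 101, 2680]); translate([1640, 141, 0]) cube([879, 101, 2009]); }
translate([212, 4500, 0]) cube([3110, 101, 2680]);
translate([212, 242, 0]) cube([101, 4258, 2680]);
translate([3221, 242, 0]) cube([101, 4258, 2680]);


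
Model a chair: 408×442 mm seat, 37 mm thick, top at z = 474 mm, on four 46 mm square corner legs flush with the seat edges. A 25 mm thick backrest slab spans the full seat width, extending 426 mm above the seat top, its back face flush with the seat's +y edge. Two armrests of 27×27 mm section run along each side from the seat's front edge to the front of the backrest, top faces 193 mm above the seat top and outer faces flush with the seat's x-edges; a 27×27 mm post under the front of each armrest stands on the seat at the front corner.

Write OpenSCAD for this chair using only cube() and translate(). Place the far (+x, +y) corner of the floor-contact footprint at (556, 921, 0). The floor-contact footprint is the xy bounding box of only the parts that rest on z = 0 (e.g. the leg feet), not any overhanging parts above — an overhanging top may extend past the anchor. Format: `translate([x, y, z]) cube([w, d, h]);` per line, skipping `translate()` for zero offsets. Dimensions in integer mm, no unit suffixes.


// leg_h = 474 - 37 = 437
// arm post h = 193 - 27 = 166
translate([148, 479, 437]) cube([408, 442, 37]);
translate([148, 479, 0]) cube([46, 46, 437]);
translate([510, 479, 0]) cube([46, 46, 437]);
translate([148, 875, 0]) cube([46, 46, 437]);
translate([510, 875, 0]) cube([46, 46, 437]);
translate([148, 896, 474]) cube([408, 25, 426]);
translate([148, 479, 640]) cube([27, 417, 27]);
translate([529, 479, 640]) cube([27, 417, 27]);
translate([148, 479, 474]) cube([27, 27, 166]);
translate([529, 479, 474]) cube([27, 27, 166]);


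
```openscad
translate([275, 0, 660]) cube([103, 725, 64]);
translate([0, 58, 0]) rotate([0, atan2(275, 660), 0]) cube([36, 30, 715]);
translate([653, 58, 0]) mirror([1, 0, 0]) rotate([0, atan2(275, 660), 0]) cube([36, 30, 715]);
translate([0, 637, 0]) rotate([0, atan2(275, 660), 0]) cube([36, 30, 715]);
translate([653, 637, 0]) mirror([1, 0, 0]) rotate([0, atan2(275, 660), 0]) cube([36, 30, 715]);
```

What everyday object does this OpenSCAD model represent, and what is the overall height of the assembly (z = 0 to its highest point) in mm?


A sawhorse. The overall height is 724 mm.

A beam across two mirrored pairs of raked legs — a sawhorse. The beam's underside is at z = 660 (matching the legs' vertical rise in atan2(275, 660)) and the beam is 64 mm tall, so its top is at 660 + 64 = 724 mm. The raked legs top out at the beam's underside, so that is the highest point.


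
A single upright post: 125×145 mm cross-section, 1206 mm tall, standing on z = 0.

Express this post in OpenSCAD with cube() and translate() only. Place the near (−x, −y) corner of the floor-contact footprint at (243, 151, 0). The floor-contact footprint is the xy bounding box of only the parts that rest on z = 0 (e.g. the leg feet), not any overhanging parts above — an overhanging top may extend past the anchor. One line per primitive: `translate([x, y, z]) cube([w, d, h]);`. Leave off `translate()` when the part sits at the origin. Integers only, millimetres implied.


translate([243, 151, 0]) cube([125, 145, 1206]);


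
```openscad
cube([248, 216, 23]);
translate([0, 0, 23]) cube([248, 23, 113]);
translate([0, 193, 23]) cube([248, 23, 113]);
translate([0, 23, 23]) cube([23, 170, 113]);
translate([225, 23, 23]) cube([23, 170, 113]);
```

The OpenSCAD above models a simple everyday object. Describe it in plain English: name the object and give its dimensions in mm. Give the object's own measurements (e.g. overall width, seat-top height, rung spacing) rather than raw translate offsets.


An open-topped rectangular box: outside dimensions 248×216×136 mm, with a uniform wall and base thickness of 23 mm. The base is a full 248×216 slab on the floor; four walls sit on top of the base. The front and back walls (the −y and +y sides) span the full width; the two side walls fit between them.


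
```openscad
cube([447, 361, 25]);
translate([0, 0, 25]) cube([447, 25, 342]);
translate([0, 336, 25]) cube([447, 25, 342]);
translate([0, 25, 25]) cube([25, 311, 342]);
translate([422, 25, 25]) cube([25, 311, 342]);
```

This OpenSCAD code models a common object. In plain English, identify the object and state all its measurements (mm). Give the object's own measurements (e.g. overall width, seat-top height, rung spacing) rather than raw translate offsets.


An open-topped rectangular box: outside dimensions 447×361×367 mm, with a uniform wall and base thickness of 25 mm. The base is a full 447×361 slab on the floor; four walls sit on top of the base. The front and back walls (the −y and +y sides) span the full width; the two side walls fit between them.


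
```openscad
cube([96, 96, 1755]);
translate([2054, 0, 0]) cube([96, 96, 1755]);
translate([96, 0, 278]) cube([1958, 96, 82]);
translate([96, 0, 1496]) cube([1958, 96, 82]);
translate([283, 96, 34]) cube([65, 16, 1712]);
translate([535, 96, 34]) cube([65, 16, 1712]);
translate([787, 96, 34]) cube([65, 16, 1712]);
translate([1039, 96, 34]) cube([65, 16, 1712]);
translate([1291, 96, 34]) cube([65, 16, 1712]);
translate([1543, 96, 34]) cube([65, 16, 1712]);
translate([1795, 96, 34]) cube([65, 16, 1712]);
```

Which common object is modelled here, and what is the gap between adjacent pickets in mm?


A fence section. The picket gap is 187 mm.

Two posts, two rails, 7 pickets — a fence section. Span 1958 mm holds 7 pickets of 65 mm with 8 equal gaps: ⌊(1958 − 7·65) / 8⌋ = 187 mm.


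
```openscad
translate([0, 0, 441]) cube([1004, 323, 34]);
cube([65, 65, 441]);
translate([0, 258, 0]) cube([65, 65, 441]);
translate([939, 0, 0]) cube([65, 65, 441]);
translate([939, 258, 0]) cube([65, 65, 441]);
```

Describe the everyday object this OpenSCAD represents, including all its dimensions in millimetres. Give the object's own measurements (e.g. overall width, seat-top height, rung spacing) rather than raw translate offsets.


A bench: a 1004×323 mm seat slab, 34 mm thick, top at z = 475 mm, on four 65×65 mm square legs flush with the seat corners and standing on z = 0.


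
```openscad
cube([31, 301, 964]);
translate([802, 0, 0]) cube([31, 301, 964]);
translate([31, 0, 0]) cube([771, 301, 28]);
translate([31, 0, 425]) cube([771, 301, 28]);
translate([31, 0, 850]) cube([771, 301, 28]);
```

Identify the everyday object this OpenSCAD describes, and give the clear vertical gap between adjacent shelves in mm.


A bookshelf. The clear shelf gap is 397 mm.

Two tall side panels with 3 horizontal boards between them — a bookshelf. The first two shelf undersides are at z = 0 and z = 425; with shelf thickness 28, the clear gap is 425 − 0 − 28 = 397 mm.


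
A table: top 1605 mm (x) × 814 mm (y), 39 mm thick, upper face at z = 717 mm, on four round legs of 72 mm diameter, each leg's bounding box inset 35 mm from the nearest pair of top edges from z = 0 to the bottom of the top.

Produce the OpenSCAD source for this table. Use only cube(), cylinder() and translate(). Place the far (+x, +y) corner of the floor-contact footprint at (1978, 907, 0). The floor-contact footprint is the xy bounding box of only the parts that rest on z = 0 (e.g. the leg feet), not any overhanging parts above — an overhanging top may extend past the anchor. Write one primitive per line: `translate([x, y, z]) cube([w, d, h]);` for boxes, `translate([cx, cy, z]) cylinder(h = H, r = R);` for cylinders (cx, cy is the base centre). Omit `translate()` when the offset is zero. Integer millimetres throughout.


translate([408, 128, 678]) cube([1605, 814, 39]);
translate([479, 199, 0]) cylinder(h = 678, r = 36);
translate([1942, 199, 0]) cylinder(h = 678, r = 36);
translate([479, 871, 0]) cylinder(h = 678, r = 36);
translate([1942, 871, 0]) cylinder(h = 678, r = 36);


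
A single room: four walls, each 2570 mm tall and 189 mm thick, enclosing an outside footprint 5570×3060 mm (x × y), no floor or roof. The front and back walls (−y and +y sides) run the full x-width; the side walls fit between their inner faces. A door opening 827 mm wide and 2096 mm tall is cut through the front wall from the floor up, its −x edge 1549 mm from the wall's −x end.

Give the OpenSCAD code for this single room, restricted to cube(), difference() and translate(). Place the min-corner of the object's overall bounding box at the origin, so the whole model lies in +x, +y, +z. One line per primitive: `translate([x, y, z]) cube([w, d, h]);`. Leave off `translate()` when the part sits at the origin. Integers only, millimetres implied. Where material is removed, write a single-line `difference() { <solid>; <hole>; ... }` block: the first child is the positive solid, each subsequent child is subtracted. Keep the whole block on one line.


difference() { cube([5570, 189, 2570]); translate([1549, 0, 0]) cube([827, 189, 2096]); }
translate([0, 2871, 0]) cube([5570, 189, 2570]);
translate([0, 189, 0]) cube([189, 2682, 2570]);
translate([5381, 189, 0]) cube([189, 2682, 2570]);


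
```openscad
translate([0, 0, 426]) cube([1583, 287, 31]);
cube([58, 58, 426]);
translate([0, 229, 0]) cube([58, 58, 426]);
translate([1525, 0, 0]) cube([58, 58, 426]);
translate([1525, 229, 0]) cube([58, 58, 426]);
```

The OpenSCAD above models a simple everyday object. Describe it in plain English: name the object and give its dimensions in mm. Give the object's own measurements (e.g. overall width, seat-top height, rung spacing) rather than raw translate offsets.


A long wooden bench with a 1583 mm (x) × 287 mm (y) seat, 31 mm thick, its top surface 457 mm above the floor. Four 58 mm square legs at the seat corners, flush with the edges, run from z = 0 to the seat underside.


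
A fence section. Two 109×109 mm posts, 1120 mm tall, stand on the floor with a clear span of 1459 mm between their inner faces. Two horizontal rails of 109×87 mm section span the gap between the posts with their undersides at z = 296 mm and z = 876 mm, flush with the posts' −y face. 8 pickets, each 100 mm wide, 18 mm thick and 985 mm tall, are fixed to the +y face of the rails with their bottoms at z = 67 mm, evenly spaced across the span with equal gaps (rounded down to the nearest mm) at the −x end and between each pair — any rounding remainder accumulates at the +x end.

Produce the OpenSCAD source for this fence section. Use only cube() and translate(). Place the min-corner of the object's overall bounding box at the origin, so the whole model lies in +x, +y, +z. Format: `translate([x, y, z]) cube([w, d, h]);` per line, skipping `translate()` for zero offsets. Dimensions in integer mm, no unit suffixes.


cube([109, 109, 1120]);
translate([1568, 0, 0]) cube([109, 109, 1120]);
translate([109, 0, 296]) cube([1459, 109, 87]);
translate([109, 0, 876]) cube([1459, 109, 87]);
translate([182, 109, 67]) cube([100, 18, 985]);
translate([355, 109, 67]) cube([100, 18, 985]);
translate([528, 109, 67]) cube([100, 18, 985]);
translate([701, 109, 67]) cube([100, 18, 985]);
translate([874, 109, 67]) cube([100, 18, 985]);
translate([1047, 109, 67]) cube([100, 18, 985]);
translate([1220, 109, 67]) cube([100, 18, 985]);
translate([1393, 109, 67]) cube([100, 18, 985]);


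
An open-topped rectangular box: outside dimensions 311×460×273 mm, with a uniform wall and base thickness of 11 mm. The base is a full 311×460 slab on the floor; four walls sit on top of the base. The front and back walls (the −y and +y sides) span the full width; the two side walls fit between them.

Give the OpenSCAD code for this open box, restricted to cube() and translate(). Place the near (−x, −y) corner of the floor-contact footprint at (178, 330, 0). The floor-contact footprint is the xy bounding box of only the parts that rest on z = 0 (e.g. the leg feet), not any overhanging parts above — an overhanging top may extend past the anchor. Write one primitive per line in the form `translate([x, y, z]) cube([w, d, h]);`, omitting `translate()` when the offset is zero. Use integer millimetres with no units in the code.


translate([178, 330, 0]) cube([311, 460, 11]);
translate([178, 330, 11]) cube([311, 11, 262]);
translate([178, 779, 11]) cube([311, 11, 262]);
translate([178, 341, 11]) cube([11, 438, 262]);
translate([478, 341, 11]) cube([11, 438, 262]);


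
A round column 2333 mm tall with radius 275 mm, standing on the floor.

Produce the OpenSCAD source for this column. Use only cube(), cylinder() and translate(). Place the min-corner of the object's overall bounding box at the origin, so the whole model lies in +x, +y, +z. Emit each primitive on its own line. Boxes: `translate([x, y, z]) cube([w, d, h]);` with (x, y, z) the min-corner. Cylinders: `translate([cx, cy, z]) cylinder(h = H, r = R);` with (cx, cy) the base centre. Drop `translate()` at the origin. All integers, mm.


translate([275, 275, 0]) cylinder(h = 2333, r = 275);


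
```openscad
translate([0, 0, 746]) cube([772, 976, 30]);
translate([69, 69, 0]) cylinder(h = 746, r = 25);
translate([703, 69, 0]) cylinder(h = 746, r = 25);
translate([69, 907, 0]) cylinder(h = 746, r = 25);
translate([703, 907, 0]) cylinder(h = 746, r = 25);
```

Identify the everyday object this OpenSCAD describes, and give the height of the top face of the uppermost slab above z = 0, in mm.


A table. The table height is 776 mm.

A 772×976×30 slab sits at z = 746 on four Ø50 mm round legs — a table. The top surface is at 746 + 30 = 776 mm.


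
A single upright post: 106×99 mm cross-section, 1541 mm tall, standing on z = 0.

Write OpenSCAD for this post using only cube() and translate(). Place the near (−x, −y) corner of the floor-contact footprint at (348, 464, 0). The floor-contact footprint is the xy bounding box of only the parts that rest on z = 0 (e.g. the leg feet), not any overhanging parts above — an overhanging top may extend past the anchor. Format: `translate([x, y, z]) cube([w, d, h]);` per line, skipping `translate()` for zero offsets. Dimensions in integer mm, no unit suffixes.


translate([348, 464, 0]) cube([106, 99, 1541]);


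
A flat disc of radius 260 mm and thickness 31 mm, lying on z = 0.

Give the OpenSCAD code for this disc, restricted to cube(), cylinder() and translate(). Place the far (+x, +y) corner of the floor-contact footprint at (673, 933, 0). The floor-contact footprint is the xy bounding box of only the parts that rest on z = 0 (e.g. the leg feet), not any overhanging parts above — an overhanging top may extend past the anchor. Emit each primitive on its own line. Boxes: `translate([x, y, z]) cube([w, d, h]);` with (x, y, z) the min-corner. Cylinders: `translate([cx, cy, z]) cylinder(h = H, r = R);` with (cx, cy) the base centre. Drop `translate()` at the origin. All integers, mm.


translate([413, 673, 0]) cylinder(h = 31, r = 260);


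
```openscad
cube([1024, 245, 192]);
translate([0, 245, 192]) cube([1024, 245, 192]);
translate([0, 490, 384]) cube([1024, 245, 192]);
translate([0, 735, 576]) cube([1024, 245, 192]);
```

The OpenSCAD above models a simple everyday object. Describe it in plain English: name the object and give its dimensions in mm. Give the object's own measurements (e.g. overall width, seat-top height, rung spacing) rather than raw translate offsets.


A straight staircase of 4 solid steps. Each step is 1024 mm wide (x), 245 mm deep (y, the going) and 192 mm tall (the rise). The first step rests on the floor; each subsequent step sits one going further in +y and one rise higher in +z, directly behind and above the previous step with no overlap.


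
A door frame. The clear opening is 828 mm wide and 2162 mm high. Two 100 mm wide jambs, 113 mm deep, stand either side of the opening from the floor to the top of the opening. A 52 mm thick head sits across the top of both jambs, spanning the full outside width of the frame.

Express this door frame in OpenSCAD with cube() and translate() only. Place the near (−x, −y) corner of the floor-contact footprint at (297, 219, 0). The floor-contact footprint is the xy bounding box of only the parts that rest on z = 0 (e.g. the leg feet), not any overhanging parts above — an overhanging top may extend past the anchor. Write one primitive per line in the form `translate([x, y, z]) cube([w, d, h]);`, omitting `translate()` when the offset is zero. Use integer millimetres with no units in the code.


translate([297, 219, 0]) cube([100, 113, 2162]);
translate([1225, 219, 0]) cube([100, 113, 2162]);
translate([297, 219, 2162]) cube([1028, 113, 52]);


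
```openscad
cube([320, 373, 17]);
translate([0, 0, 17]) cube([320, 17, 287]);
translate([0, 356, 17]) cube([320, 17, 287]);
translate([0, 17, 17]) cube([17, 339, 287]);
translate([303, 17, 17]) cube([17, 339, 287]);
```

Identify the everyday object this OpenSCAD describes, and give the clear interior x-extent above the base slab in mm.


An open box. The internal width is 286 mm.

A 320×373 base slab with four walls standing on it — an open box. The base is 320 mm wide and the walls are 17 mm thick, so the internal width is 320 − 2 × 17 = 286 mm.


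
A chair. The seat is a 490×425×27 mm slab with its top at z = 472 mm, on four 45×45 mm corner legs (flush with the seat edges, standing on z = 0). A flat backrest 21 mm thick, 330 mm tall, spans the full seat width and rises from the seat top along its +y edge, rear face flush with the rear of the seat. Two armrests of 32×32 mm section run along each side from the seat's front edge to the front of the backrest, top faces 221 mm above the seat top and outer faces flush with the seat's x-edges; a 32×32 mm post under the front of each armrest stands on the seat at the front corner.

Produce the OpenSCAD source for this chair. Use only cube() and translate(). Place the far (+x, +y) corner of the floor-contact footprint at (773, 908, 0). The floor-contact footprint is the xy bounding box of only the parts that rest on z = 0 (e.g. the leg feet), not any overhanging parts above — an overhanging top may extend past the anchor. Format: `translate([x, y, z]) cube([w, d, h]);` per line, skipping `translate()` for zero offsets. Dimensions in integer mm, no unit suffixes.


// leg_h = 472 - 27 = 445
// arm post h = 221 - 32 = 189
translate([283, 483, 445]) cube([490, 425, 27]);
translate([283, 483, 0]) cube([45, 45, 445]);
translate([728, 483, 0]) cube([45, 45, 445]);
translate([283, 863, 0]) cube([45, 45, 445]);
translate([728, 863, 0]) cube([45, 45, 445]);
translate([283, 887, 472]) cube([490, 21, 330]);
translate([283, 483, 661]) cube([32, 404, 32]);
translate([741, 483, 661]) cube([32, 404, 32]);
translate([283, 483, 472]) cube([32, 32, 189]);
translate([741, 483, 472]) cube([32, 32, 189]);


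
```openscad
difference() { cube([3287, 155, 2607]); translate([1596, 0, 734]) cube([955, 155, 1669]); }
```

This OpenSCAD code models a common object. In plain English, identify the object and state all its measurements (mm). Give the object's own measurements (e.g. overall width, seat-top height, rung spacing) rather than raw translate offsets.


A wall 3287 mm long (x), 155 mm thick (y), 2607 mm tall, with a rectangular window opening cut through it. The opening is 955 mm wide and 1669 mm tall; its sill is at z = 734 mm and its near (−x) edge is 1596 mm from the wall's −x end. The opening passes through the full wall thickness.


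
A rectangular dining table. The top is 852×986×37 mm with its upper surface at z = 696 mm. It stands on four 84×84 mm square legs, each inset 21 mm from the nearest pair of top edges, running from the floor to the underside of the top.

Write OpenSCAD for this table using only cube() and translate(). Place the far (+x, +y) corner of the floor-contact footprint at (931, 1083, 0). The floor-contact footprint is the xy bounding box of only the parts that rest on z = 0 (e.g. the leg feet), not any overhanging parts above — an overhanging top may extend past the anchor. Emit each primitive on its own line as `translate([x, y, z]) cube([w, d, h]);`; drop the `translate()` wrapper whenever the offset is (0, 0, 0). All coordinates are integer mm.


translate([100, 118, 659]) cube([852, 986, 37]);
translate([121, 139, 0]) cube([84, 84, 659]);
translate([847, 139, 0]) cube([84, 84, 659]);
translate([121, 999, 0]) cube([84, 84, 659]);
translate([847, 999, 0]) cube([84, 84, 659]);


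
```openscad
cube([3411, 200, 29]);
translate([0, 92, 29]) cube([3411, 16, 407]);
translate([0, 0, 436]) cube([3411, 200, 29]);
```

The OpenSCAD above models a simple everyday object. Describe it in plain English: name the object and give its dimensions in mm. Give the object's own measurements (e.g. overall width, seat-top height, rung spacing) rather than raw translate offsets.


An I-beam lying along x, 3411 mm long. Overall section height 465 mm. Two flanges 200 mm wide (y) and 29 mm thick, one on the floor and one at the top; a web 16 mm thick runs between them, centred on the flange width.


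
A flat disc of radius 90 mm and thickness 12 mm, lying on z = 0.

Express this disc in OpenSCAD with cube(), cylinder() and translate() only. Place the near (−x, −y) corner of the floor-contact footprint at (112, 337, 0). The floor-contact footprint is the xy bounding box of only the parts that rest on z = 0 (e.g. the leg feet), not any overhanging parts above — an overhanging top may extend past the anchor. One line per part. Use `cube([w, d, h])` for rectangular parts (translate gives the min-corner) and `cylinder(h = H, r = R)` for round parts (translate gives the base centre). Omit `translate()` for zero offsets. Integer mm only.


translate([202, 427, 0]) cylinder(h = 12, r = 90);


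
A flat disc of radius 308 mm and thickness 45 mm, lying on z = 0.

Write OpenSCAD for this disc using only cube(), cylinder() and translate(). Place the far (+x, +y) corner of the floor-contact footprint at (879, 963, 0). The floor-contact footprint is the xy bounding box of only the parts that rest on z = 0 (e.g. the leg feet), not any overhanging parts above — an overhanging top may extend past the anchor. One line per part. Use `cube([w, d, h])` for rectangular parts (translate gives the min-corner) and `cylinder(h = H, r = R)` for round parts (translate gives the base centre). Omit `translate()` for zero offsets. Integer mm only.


translate([571, 655, 0]) cylinder(h = 45, r = 308);


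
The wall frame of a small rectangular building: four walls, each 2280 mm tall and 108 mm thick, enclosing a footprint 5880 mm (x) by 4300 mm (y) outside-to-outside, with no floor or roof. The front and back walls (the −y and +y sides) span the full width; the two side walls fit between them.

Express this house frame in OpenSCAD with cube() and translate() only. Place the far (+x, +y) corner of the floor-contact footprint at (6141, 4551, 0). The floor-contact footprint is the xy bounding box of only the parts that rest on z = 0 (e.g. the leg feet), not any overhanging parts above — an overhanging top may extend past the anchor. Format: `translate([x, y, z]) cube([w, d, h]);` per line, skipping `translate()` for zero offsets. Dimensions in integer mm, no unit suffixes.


translate([261, 251, 0]) cube([5880, 108, 2280]);
translate([261, 4443, 0]) cube([5880, 108, 2280]);
translate([261, 359, 0]) cube([108, 4084, 2280]);
translate([6033, 359, 0]) cube([108, 4084, 2280]);


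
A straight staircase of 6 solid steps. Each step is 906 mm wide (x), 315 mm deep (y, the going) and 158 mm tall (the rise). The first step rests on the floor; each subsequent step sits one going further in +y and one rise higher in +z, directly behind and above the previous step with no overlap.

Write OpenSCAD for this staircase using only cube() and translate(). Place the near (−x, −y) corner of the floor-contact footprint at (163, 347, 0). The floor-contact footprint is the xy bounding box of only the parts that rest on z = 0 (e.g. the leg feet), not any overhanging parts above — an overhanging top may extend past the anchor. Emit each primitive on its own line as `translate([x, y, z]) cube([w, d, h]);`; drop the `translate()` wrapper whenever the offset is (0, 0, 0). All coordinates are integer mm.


translate([163, 347, 0]) cube([906, 315, 158]);
translate([163, 662, 158]) cube([906, 315, 158]);
translate([163, 977, 316]) cube([906, 315, 158]);
translate([163, 1292, 474]) cube([906, 315, 158]);
translate([163, 1607, 632]) cube([906, 315, 158]);
translate([163, 1922, 790]) cube([906, 315, 158]);


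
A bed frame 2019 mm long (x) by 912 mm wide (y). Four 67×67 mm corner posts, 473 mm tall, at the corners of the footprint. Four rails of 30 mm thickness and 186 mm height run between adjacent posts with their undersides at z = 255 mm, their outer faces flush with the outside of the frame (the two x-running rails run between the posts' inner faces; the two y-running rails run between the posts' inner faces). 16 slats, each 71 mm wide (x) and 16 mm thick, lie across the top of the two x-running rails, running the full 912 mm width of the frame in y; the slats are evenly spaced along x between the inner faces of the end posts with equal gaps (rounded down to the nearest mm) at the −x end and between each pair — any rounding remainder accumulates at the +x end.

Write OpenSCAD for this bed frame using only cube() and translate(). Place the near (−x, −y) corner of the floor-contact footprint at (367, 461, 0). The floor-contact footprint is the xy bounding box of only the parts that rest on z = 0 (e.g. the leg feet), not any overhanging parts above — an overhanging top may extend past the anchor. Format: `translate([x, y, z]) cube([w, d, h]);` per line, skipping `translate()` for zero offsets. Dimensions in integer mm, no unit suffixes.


translate([367, 461, 0]) cube([67, 67, 473]);
translate([367, 1306, 0]) cube([67, 67, 473]);
translate([2319, 461, 0]) cube([67, 67, 473]);
translate([2319, 1306, 0]) cube([67, 67, 473]);
translate([434, 461, 255]) cube([1885, 30, 186]);
translate([434, 1343, 255]) cube([1885, 30, 186]);
translate([367, 528, 255]) cube([30, 778, 186]);
translate([2356, 528, 255]) cube([30, 778, 186]);
translate([478, 461, 441]) cube([71, 912, 16]);
translate([593, 461, 441]) cube([71, 912, 16]);
translate([708, 461, 441]) cube([71, 912, 16]);
translate([823, 461, 441]) cube([71, 912, 16]);
translate([938, 461, 441]) cube([71, 912, 16]);
translate([1053, 461, 441]) cube([71, 912, 16]);
translate([1168, 461, 441]) cube([71, 912, 16]);
translate([1283, 461, 441]) cube([71, 912, 16]);
translate([1398, 461, 441]) cube([71, 912, 16]);
translate([1513, 461, 441]) cube([71, 912, 16]);
translate([1628, 461, 441]) cube([71, 912, 16]);
translate([1743, 461, 441]) cube([71, 912, 16]);
translate([1858, 461, 441]) cube([71, 912, 16]);
translate([1973, 461, 441]) cube([71, 912, 16]);
translate([2088, 461, 441]) cube([71, 912, 16]);
translate([2203, 461, 441]) cube([71, 912, 16]);


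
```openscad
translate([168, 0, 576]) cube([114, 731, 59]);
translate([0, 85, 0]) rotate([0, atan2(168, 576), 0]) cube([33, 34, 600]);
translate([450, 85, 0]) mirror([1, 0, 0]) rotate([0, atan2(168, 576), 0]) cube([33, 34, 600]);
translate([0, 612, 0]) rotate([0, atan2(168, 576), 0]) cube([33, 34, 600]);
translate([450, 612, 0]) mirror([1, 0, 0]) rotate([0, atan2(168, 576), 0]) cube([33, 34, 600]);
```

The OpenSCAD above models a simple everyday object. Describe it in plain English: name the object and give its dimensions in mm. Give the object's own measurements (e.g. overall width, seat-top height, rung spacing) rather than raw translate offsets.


A sawhorse. A 114×731×59 mm beam (x, y, z) sits on two A-frame leg pairs. Each pair is two raked legs of 33×34 mm section (34 mm along y) splaying symmetrically in x. Each leg rises 576 mm vertically over 168 mm of horizontal reach and is 600 mm long along its own axis. Every leg's outer bottom edge rests on the floor and its outer top edge meets a bottom edge of the beam — the left legs (tilting toward +x) meet the beam's −x bottom edge, the right legs (their mirror images, tilting toward −x) meet its +x bottom edge — so the leg tops tuck under the beam, the beam's underside is 576 mm above the floor, and the feet are 450 mm apart outside-to-outside with the beam centred between them. The two leg pairs are set in 85 mm from either end of the beam.


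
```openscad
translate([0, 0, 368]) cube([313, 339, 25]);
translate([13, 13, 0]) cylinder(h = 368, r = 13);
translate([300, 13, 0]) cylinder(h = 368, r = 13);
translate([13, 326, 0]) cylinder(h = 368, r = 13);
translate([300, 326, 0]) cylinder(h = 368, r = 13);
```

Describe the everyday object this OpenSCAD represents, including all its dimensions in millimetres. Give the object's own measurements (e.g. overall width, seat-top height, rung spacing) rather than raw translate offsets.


A simple wooden stool: a rectangular seat 313 mm (x) by 339 mm (y), 25 mm thick, top face at z = 393 mm, on four round legs, each 26 mm in diameter. The legs rest on z = 0, each leg's axis is inset half a diameter from the nearest pair of seat edges (so the leg's bounding box is flush with the corner).


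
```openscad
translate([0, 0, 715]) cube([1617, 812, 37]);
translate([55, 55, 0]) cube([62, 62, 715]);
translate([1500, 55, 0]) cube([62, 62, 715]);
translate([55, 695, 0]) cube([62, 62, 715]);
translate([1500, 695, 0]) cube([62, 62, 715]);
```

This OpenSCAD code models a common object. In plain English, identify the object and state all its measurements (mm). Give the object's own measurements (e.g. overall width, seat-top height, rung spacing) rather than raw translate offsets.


A rectangular dining table. The top is 1617×812×37 mm with its upper surface at z = 752 mm. It stands on four 62×62 mm square legs, each inset 55 mm from the nearest pair of top edges, running from the floor to the underside of the top.


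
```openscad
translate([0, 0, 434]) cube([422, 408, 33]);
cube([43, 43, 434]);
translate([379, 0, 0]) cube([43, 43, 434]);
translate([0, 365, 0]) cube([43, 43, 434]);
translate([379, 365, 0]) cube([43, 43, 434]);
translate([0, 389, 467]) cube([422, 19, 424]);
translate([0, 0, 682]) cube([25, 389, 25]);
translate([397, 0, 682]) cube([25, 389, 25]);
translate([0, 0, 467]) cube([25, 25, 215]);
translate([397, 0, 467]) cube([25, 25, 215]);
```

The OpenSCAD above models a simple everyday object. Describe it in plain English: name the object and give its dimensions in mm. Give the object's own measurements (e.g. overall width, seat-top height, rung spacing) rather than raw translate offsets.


A chair. The seat is a 422×408×33 mm slab with its top at z = 467 mm, on four 43×43 mm corner legs (flush with the seat edges, standing on z = 0). A flat backrest 19 mm thick, 424 mm tall, spans the full seat width and rises from the seat top along its +y edge, rear face flush with the rear of the seat. Two armrests of 25×25 mm section run along each side from the seat's front edge to the front of the backrest, top faces 240 mm above the seat top and outer faces flush with the seat's x-edges; a 25×25 mm post under the front of each armrest stands on the seat at the front corner.


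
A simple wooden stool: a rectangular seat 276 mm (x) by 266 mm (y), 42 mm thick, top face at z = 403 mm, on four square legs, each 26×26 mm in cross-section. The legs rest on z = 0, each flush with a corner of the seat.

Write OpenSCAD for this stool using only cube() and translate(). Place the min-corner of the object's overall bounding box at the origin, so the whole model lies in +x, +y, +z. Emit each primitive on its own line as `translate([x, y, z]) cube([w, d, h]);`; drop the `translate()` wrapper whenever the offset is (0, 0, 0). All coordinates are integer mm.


// leg_h = 403 - 42 = 361
translate([0, 0, 361]) cube([276, 266, 42]);
cube([26, 26, 361]);
translate([250, 0, 0]) cube([26, 26, 361]);
translate([0, 240, 0]) cube([26, 26, 361]);
translate([250, 240, 0]) cube([26, 26, 361]);


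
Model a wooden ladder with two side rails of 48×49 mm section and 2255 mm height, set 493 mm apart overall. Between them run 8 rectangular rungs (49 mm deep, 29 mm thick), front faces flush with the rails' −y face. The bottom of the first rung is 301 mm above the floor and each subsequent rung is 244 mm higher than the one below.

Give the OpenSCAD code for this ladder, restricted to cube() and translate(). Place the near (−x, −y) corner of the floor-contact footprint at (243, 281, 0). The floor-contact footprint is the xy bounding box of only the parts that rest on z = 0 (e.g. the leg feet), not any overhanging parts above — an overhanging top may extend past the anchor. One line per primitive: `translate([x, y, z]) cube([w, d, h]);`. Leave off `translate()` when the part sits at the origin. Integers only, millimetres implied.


// rung span = 493 - 2*48 = 397
// rung[k] z = 301 + k*244
translate([243, 281, 0]) cube([48, 49, 2255]);
translate([688, 281, 0]) cube([48, 49, 2255]);
translate([291, 281, 301]) cube([397, 49, 29]);
translate([291, 281, 545]) cube([397, 49, 29]);
translate([291, 281, 789]) cube([397, 49, 29]);
translate([291, 281, 1033]) cube([397, 49, 29]);
translate([291, 281, 1277]) cube([397, 49, 29]);
translate([291, 281, 1521]) cube([397, 49, 29]);
translate([291, 281, 1765]) cube([397, 49, 29]);
translate([291, 281, 2009]) cube([397, 49, 29]);
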